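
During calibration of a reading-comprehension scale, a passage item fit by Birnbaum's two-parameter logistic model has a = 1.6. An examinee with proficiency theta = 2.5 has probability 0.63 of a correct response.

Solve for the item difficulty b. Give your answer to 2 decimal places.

2.17

P(theta) = 1 / (1 + exp(−a(theta − b)))
logit(0.63) = ln(0.63/0.37) = 0.5322
b = theta − logit/(a) = 2.5 − 0.5322/1.6000 = 2.1674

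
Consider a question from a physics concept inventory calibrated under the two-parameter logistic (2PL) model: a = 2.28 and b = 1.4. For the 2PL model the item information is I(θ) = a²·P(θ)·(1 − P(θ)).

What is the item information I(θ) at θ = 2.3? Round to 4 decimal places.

0.5245

P = 1/(1+e^{-2.0520}) = 0.8861
P(1−P) = 0.8861 × 0.1139 = 0.1009
I = a² × P(1−P) = 2.28² × 0.1009 = 0.52446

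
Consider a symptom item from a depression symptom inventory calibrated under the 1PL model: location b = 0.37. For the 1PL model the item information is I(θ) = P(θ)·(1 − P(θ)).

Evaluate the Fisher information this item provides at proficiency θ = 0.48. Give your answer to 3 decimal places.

0.249

P = 1/(1+e^{-0.1100}) = 0.5275
P(1−P) = 0.5275 × 0.4725 = 0.2492
I = P(1−P) = 0.24925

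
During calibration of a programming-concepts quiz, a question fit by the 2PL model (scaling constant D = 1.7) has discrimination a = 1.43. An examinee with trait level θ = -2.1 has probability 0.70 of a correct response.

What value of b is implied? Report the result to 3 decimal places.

-2.449

P(θ) = 1 / (1 + exp(−D·a(θ − b)))
logit(0.70) = ln(0.70/0.30) = 0.8473
b = θ − logit/(1.7·a) = -2.1 − 0.8473/2.4310 = -2.4485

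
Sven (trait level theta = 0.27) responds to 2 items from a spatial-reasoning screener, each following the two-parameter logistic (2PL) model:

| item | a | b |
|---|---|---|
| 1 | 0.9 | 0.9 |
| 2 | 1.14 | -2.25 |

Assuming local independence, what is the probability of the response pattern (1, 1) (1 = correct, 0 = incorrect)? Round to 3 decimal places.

0.343

P(theta) = 1 / (1 + exp(−a(theta − b)))
P_1 = 1/(1+e^{0.5670}) = 0.3619
P_2 = 1/(1+e^{-2.8728}) = 0.9465
L = P_1 × P_2 = 0.3619 × 0.9465 = 0.34256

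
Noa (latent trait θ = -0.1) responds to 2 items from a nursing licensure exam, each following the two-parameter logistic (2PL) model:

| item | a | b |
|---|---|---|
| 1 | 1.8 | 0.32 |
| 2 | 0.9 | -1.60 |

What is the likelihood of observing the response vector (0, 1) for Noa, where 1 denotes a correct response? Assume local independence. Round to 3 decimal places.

0.540

P(θ) = 1 / (1 + exp(−a(θ − b)))
P_1 = 1/(1+e^{0.7560}) = 0.3195
P_2 = 1/(1+e^{-1.3500}) = 0.7941
L = (1−P_1) × P_2 = 0.6805 × 0.7941 = 0.54039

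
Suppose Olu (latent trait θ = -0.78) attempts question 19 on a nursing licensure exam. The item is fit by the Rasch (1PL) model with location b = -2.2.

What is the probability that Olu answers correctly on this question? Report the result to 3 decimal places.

0.805

P(θ) = 1 / (1 + exp(−(θ − b)))
Exponent: (-0.78 − (-2.2)) = 1.4200
1/(1 + e^{-1.4200}) = 0.8053
P = 0.8053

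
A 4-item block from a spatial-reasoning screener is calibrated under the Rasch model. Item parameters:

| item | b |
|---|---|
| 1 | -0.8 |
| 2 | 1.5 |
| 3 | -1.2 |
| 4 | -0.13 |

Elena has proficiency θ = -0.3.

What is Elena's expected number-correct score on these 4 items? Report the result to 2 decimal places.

P(θ) = 1 / (1 + exp(−(θ − b)))
P_1 = 1/(1+e^{-0.5000}) = 0.6225
P_2 = 1/(1+e^{1.8000}) = 0.1419
P_3 = 1/(1+e^{-0.9000}) = 0.7109
P_4 = 1/(1+e^{0.1700}) = 0.4576
E[score] = 0.6225 + 0.1419 + 0.7109 + 0.4576 = 1.9329

1.93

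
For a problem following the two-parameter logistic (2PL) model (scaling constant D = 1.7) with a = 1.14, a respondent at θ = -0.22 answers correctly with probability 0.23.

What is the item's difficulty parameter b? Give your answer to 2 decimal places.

0.40

P(θ) = 1 / (1 + exp(−D·a(θ − b)))
logit(0.23) = ln(0.23/0.77) = -1.2083
b = θ − logit/(1.7·a) = -0.22 − (-1.2083)/1.9380 = 0.4035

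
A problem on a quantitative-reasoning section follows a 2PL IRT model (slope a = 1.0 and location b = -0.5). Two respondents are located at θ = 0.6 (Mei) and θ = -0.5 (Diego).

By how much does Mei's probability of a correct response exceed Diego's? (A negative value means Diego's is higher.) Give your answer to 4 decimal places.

0.2503

P(θ) = 1 / (1 + exp(−a(θ − b)))
P(Mei) = 0.7503  [exponent 1.1000]
P(Diego) = 0.5000  [exponent 0.0000]
Difference = 0.7503 − 0.5000 = 0.2503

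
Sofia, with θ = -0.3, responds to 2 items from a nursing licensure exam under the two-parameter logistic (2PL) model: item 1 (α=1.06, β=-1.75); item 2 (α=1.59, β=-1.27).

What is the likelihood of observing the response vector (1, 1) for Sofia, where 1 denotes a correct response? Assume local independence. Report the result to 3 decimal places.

0.678

P(θ) = 1 / (1 + exp(−α(θ − β)))
P_1 = 1/(1+e^{-1.5370}) = 0.8230
P_2 = 1/(1+e^{-1.5423}) = 0.8238
L = P_1 × P_2 = 0.8230 × 0.8238 = 0.67801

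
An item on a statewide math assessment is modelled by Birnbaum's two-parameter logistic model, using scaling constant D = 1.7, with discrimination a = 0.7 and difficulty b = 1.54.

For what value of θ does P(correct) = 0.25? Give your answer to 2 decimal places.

0.62

P(θ) = 1 / (1 + exp(−D·a(θ − b)))
logit = ln(0.2500/0.7500) = -1.0986
θ = b + logit/(1.7·a) = 1.54 + (-1.0986)/1.1900 = 0.6168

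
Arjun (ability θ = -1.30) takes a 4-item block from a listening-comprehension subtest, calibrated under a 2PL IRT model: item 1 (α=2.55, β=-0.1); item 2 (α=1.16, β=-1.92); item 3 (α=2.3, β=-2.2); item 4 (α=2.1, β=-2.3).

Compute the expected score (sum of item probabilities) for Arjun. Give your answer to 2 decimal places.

2.50

P(θ) = 1 / (1 + exp(−α(θ − β)))
P_1 = 1/(1+e^{3.0600}) = 0.0448
P_2 = 1/(1+e^{-0.7192}) = 0.6724
P_3 = 1/(1+e^{-2.0700}) = 0.8880
P_4 = 1/(1+e^{-2.1000}) = 0.8909
E[score] = 0.0448 + 0.6724 + 0.8880 + 0.8909 = 2.4961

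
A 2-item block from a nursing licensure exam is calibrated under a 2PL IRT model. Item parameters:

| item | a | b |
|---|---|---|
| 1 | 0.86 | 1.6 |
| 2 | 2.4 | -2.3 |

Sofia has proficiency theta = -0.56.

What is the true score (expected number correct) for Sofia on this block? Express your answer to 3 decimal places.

1.120

P(theta) = 1 / (1 + exp(−a(theta − b)))
P_1 = 1/(1+e^{1.8576}) = 0.1350
P_2 = 1/(1+e^{-4.1760}) = 0.9849
E[score] = 0.1350 + 0.9849 = 1.1199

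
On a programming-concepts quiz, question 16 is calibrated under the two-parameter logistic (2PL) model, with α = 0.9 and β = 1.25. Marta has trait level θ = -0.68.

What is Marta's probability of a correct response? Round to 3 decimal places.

0.150

P(θ) = 1 / (1 + exp(−α(θ − β)))
Exponent: 0.9 × (-0.68 − 1.25) = -1.7370
1/(1 + e^{1.7370}) = 0.1497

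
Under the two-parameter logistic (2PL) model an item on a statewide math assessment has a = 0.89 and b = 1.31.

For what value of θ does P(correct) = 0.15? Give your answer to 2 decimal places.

-0.64

P(θ) = 1 / (1 + exp(−a(θ − b)))
logit = ln(0.1500/0.8500) = -1.7346
θ = b + logit/(a) = 1.31 + (-1.7346)/0.8900 = -0.6390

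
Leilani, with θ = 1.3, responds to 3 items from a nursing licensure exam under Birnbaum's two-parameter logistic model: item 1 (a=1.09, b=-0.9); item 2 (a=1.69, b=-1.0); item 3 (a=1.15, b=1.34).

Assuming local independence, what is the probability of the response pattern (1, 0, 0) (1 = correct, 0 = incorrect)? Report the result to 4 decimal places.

P(θ) = 1 / (1 + exp(−a(θ − b)))
P_1 = 1/(1+e^{-2.3980}) = 0.9167
P_2 = 1/(1+e^{-3.8870}) = 0.9799
P_3 = 1/(1+e^{0.0460}) = 0.4885
L = P_1 × (1−P_2) × (1−P_3) = 0.9167 × 0.0201 × 0.5115 = 0.00942

0.0094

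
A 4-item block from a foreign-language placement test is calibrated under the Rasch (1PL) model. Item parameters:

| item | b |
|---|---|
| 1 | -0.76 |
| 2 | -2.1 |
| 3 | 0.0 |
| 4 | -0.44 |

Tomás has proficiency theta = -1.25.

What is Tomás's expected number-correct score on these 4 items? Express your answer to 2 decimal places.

P(theta) = 1 / (1 + exp(−(theta − b)))
P_1 = 1/(1+e^{0.4900}) = 0.3799
P_2 = 1/(1+e^{-0.8500}) = 0.7006
P_3 = 1/(1+e^{1.2500}) = 0.2227
P_4 = 1/(1+e^{0.8100}) = 0.3079
E[score] = 0.3799 + 0.7006 + 0.2227 + 0.3079 = 1.6111

1.61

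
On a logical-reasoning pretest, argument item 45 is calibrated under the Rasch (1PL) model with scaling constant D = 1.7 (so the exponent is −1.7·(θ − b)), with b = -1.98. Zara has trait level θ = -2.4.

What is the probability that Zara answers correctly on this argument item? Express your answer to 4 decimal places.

P(θ) = 1 / (1 + exp(−D·(θ − b)))
Exponent: 1.7 × (-2.4 − (-1.98)) = -0.7140
1/(1 + e^{0.7140}) = 0.3287
P = 0.3287

0.3287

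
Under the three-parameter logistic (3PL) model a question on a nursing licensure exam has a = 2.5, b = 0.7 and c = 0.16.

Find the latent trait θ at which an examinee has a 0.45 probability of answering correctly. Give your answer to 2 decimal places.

0.44

P(θ) = c + (1 − c) · 1 / (1 + exp(−a(θ − b)))
Remove guessing floor: (0.45 − 0.16)/(1 − 0.16) = 0.3452
logit = ln(0.3452/0.6548) = -0.6400
θ = b + logit/(a) = 0.7 + (-0.6400)/2.5000 = 0.4440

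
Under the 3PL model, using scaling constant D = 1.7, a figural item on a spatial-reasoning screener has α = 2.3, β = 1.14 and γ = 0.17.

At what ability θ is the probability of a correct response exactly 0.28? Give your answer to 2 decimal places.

0.66

P(θ) = γ + (1 − γ) · 1 / (1 + exp(−D·α(θ − β)))
Remove guessing floor: (0.28 − 0.17)/(1 − 0.17) = 0.1325
logit = ln(0.1325/0.8675) = -1.8788
θ = β + logit/(1.7·α) = 1.14 + (-1.8788)/3.9100 = 0.6595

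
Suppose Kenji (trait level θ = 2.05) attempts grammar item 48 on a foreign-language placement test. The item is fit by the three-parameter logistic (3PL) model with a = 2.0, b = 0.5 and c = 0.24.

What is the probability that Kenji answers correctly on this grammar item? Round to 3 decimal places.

0.967

P(θ) = c + (1 − c) · 1 / (1 + exp(−a(θ − b)))
Exponent: 2.0 × (2.05 − 0.5) = 3.1000
1/(1 + e^{-3.1000}) = 0.9569
P = 0.24 + 0.76 × 0.9569 = 0.9672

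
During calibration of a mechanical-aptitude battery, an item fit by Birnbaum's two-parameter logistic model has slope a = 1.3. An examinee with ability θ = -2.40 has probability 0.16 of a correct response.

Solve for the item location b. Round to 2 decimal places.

P(θ) = 1 / (1 + exp(−a(θ − b)))
logit(0.16) = ln(0.16/0.84) = -1.6582
b = θ − logit/(a) = -2.40 − (-1.6582)/1.3000 = -1.1244

-1.12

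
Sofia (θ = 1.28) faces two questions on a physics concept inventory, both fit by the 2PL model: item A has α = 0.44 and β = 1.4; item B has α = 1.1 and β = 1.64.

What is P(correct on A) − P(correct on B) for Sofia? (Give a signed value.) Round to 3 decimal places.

P(θ) = 1 / (1 + exp(−α(θ − β)))
P_A = 0.4868
P_B = 0.4023
P_A − P_B = 0.0845

0.085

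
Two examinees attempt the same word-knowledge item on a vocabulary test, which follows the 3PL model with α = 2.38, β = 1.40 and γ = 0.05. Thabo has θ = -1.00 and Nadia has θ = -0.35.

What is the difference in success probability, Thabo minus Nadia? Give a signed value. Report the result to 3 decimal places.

-0.011

P(θ) = γ + (1 − γ) · 1 / (1 + exp(−α(θ − β)))
P(Thabo) = 0.0531  [exponent -5.7120]
P(Nadia) = 0.0645  [exponent -4.1650]
Difference = 0.0531 − 0.0645 = -0.0114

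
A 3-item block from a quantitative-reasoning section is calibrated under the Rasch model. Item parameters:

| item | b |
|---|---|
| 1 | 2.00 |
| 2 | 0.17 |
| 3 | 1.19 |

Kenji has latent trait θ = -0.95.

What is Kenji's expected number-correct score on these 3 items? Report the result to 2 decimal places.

0.40

P(θ) = 1 / (1 + exp(−(θ − b)))
P_1 = 1/(1+e^{2.9500}) = 0.0497
P_2 = 1/(1+e^{1.1200}) = 0.2460
P_3 = 1/(1+e^{2.1400}) = 0.1053
E[score] = 0.0497 + 0.2460 + 0.1053 = 0.4010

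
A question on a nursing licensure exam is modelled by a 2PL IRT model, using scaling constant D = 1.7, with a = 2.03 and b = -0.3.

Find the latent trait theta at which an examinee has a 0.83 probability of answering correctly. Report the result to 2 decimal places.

P(theta) = 1 / (1 + exp(−D·a(theta − b)))
logit = ln(0.8300/0.1700) = 1.5856
theta = b + logit/(1.7·a) = -0.3 + 1.5856/3.4510 = 0.1595

0.16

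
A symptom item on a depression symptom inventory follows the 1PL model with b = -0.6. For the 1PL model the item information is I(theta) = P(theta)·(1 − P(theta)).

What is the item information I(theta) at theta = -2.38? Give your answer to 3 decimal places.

0.123

P = 1/(1+e^{1.7800}) = 0.1443
P(1−P) = 0.1443 × 0.8557 = 0.1235
I = P(1−P) = 0.12348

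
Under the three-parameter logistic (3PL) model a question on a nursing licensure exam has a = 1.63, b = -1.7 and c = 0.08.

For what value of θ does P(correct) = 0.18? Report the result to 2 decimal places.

-2.99

P(θ) = c + (1 − c) · 1 / (1 + exp(−a(θ − b)))
Remove guessing floor: (0.18 − 0.08)/(1 − 0.08) = 0.1087
logit = ln(0.1087/0.8913) = -2.1041
θ = b + logit/(a) = -1.7 + (-2.1041)/1.6300 = -2.9909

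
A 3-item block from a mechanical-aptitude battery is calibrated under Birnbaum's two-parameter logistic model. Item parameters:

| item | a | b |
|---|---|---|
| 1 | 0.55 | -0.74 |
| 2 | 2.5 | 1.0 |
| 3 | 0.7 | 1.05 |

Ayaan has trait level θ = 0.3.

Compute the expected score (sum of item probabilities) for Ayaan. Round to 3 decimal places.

P(θ) = 1 / (1 + exp(−a(θ − b)))
P_1 = 1/(1+e^{-0.5720}) = 0.6392
P_2 = 1/(1+e^{1.7500}) = 0.1480
P_3 = 1/(1+e^{0.5250}) = 0.3717
E[score] = 0.6392 + 0.1480 + 0.3717 = 1.1590

1.159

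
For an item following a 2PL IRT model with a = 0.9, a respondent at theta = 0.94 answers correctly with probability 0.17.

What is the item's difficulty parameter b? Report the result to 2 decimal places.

2.70

P(theta) = 1 / (1 + exp(−a(theta − b)))
logit(0.17) = ln(0.17/0.83) = -1.5856
b = theta − logit/(a) = 0.94 − (-1.5856)/0.9000 = 2.7018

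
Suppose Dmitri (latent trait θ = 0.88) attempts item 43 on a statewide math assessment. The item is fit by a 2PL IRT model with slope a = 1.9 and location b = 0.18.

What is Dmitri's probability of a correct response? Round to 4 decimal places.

0.7908

P(θ) = 1 / (1 + exp(−a(θ − b)))
Exponent: 1.9 × (0.88 − 0.18) = 1.3300
1/(1 + e^{-1.3300}) = 0.7908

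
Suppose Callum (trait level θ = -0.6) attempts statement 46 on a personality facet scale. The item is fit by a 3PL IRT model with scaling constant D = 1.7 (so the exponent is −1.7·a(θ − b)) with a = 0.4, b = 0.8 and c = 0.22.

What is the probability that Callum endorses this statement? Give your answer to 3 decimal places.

P(θ) = c + (1 − c) · 1 / (1 + exp(−D·a(θ − b)))
Exponent: 1.7 × 0.4 × (-0.6 − 0.8) = -0.9520
1/(1 + e^{0.9520}) = 0.2785
P = 0.22 + 0.78 × 0.2785 = 0.4372

0.437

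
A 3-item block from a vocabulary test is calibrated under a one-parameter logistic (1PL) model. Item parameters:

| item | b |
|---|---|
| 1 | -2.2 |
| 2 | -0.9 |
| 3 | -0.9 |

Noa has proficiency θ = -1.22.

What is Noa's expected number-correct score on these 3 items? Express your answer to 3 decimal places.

P(θ) = 1 / (1 + exp(−(θ − b)))
P_1 = 1/(1+e^{-0.9800}) = 0.7271
P_2 = 1/(1+e^{0.3200}) = 0.4207
P_3 = 1/(1+e^{0.3200}) = 0.4207
E[score] = 0.7271 + 0.4207 + 0.4207 = 1.5685

1.568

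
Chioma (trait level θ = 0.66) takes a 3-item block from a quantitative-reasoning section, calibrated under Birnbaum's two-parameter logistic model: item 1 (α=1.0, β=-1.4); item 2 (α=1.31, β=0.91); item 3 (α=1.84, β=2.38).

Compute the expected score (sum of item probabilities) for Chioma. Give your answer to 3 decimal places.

1.346

P(θ) = 1 / (1 + exp(−α(θ − β)))
P_1 = 1/(1+e^{-2.0600}) = 0.8870
P_2 = 1/(1+e^{0.3275}) = 0.4188
P_3 = 1/(1+e^{3.1648}) = 0.0405
E[score] = 0.8870 + 0.4188 + 0.0405 = 1.3463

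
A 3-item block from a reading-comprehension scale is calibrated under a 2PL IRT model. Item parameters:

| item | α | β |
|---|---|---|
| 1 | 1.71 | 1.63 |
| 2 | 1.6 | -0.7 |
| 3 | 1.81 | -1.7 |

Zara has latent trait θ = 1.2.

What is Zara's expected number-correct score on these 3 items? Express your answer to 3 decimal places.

2.273

P(θ) = 1 / (1 + exp(−α(θ − β)))
P_1 = 1/(1+e^{0.7353}) = 0.3240
P_2 = 1/(1+e^{-3.0400}) = 0.9543
P_3 = 1/(1+e^{-5.2490}) = 0.9948
E[score] = 0.3240 + 0.9543 + 0.9948 = 2.2732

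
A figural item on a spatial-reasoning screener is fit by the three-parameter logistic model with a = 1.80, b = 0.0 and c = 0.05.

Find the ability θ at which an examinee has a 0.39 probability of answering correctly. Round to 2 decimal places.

P(θ) = c + (1 − c) · 1 / (1 + exp(−a(θ − b)))
Remove guessing floor: (0.39 − 0.05)/(1 − 0.05) = 0.3579
logit = ln(0.3579/0.6421) = -0.5845
θ = b + logit/(a) = 0.0 + (-0.5845)/1.8000 = -0.3247

-0.32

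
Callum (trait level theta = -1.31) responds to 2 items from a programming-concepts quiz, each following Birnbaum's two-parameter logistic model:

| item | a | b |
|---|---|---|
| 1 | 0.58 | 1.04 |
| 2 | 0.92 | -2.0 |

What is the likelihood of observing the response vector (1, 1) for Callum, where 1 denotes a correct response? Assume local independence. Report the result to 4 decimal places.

0.1332

P(theta) = 1 / (1 + exp(−a(theta − b)))
P_1 = 1/(1+e^{1.3630}) = 0.2038
P_2 = 1/(1+e^{-0.6348}) = 0.6536
L = P_1 × P_2 = 0.2038 × 0.6536 = 0.13317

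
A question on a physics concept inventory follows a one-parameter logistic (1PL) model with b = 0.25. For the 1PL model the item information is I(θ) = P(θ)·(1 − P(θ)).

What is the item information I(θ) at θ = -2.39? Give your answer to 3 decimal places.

0.062

P = 1/(1+e^{2.6400}) = 0.0666
P(1−P) = 0.0666 × 0.9334 = 0.0622
I = P(1−P) = 0.06217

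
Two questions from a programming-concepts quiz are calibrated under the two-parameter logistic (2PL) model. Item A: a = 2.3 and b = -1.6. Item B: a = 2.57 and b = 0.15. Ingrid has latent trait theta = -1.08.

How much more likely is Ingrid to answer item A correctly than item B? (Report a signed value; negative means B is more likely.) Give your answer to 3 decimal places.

0.727

P(theta) = 1 / (1 + exp(−a(theta − b)))
P_A = 0.7678
P_B = 0.0407
P_A − P_B = 0.7272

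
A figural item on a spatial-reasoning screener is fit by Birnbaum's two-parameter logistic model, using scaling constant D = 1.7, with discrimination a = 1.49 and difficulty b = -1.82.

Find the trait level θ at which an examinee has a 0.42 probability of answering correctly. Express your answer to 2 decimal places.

-1.95

P(θ) = 1 / (1 + exp(−D·a(θ − b)))
logit = ln(0.4200/0.5800) = -0.3228
θ = b + logit/(1.7·a) = -1.82 + (-0.3228)/2.5330 = -1.9474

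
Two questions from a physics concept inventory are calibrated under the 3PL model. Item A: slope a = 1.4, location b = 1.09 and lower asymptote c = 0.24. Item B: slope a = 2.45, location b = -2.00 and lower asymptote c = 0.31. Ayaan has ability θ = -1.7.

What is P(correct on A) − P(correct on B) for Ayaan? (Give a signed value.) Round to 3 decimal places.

-0.521

P(θ) = c + (1 − c) · 1 / (1 + exp(−a(θ − b)))
P_A = 0.2550
P_B = 0.7764
P_A − P_B = -0.5214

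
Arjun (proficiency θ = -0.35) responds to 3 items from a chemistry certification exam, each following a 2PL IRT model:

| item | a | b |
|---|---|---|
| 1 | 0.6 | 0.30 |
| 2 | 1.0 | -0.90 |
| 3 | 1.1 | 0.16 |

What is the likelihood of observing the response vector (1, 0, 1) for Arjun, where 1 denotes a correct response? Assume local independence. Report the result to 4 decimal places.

0.0537

P(θ) = 1 / (1 + exp(−a(θ − b)))
P_1 = 1/(1+e^{0.3900}) = 0.4037
P_2 = 1/(1+e^{-0.5500}) = 0.6341
P_3 = 1/(1+e^{0.5610}) = 0.3633
L = P_1 × (1−P_2) × P_3 = 0.4037 × 0.3659 × 0.3633 = 0.05366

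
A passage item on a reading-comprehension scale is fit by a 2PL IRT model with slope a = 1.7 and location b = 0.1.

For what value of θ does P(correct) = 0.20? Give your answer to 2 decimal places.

-0.72

P(θ) = 1 / (1 + exp(−a(θ − b)))
logit = ln(0.2000/0.8000) = -1.3863
θ = b + logit/(a) = 0.1 + (-1.3863)/1.7000 = -0.7155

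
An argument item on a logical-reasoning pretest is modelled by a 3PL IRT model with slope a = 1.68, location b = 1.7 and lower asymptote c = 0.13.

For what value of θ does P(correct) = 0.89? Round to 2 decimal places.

P(θ) = c + (1 − c) · 1 / (1 + exp(−a(θ − b)))
Remove guessing floor: (0.89 − 0.13)/(1 − 0.13) = 0.8736
logit = ln(0.8736/0.1264) = 1.9328
θ = b + logit/(a) = 1.7 + 1.9328/1.6800 = 2.8505

2.85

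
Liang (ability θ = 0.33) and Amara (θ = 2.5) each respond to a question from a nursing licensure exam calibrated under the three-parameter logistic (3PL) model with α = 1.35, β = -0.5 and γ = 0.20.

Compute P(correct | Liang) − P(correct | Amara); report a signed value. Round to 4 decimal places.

-0.1830

P(θ) = γ + (1 − γ) · 1 / (1 + exp(−α(θ − β)))
P(Liang) = 0.8033  [exponent 1.1205]
P(Amara) = 0.9863  [exponent 4.0500]
Difference = 0.8033 − 0.9863 = -0.1830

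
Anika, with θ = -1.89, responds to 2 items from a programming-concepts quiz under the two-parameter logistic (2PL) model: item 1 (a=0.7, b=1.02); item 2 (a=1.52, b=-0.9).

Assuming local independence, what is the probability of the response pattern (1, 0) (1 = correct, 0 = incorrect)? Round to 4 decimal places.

P(θ) = 1 / (1 + exp(−a(θ − b)))
P_1 = 1/(1+e^{2.0370}) = 0.1154
P_2 = 1/(1+e^{1.5048}) = 0.1817
L = P_1 × (1−P_2) = 0.1154 × 0.8183 = 0.09441

0.0944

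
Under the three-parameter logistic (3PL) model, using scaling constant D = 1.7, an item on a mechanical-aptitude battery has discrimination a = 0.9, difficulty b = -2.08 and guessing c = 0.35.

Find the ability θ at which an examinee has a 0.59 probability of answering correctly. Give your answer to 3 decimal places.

P(θ) = c + (1 − c) · 1 / (1 + exp(−D·a(θ − b)))
Remove guessing floor: (0.59 − 0.35)/(1 − 0.35) = 0.3692
logit = ln(0.3692/0.6308) = -0.5355
θ = b + logit/(1.7·a) = -2.08 + (-0.5355)/1.5300 = -2.4300

-2.430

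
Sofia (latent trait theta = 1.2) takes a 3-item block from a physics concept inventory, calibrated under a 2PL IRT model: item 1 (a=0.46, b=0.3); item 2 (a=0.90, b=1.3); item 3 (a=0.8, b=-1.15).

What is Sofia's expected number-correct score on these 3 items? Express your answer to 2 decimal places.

P(theta) = 1 / (1 + exp(−a(theta − b)))
P_1 = 1/(1+e^{-0.4140}) = 0.6020
P_2 = 1/(1+e^{0.0900}) = 0.4775
P_3 = 1/(1+e^{-1.8800}) = 0.8676
E[score] = 0.6020 + 0.4775 + 0.8676 = 1.9472

1.95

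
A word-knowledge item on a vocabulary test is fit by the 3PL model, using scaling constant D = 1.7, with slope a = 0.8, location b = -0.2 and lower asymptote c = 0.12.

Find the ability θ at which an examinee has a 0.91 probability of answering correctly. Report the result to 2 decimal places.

1.40

P(θ) = c + (1 − c) · 1 / (1 + exp(−D·a(θ − b)))
Remove guessing floor: (0.91 − 0.12)/(1 − 0.12) = 0.8977
logit = ln(0.8977/0.1023) = 2.1722
θ = b + logit/(1.7·a) = -0.2 + 2.1722/1.3600 = 1.3972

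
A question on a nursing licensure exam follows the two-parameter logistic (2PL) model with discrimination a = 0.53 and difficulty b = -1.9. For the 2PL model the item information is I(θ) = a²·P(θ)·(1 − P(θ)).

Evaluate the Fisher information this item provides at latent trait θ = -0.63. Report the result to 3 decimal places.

P = 1/(1+e^{-0.6731}) = 0.6622
P(1−P) = 0.6622 × 0.3378 = 0.2237
I = a² × P(1−P) = 0.53² × 0.2237 = 0.06284

0.063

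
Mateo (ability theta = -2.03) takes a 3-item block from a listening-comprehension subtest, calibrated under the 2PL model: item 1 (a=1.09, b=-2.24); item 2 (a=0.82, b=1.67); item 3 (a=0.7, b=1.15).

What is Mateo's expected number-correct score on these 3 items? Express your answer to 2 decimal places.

0.70

P(theta) = 1 / (1 + exp(−a(theta − b)))
P_1 = 1/(1+e^{-0.2289}) = 0.5570
P_2 = 1/(1+e^{3.0340}) = 0.0459
P_3 = 1/(1+e^{2.2260}) = 0.0974
E[score] = 0.5570 + 0.0459 + 0.0974 = 0.7003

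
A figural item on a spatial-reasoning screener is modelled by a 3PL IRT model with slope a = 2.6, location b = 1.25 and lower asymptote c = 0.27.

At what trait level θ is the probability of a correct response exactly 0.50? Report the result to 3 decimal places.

0.951

P(θ) = c + (1 − c) · 1 / (1 + exp(−a(θ − b)))
Remove guessing floor: (0.50 − 0.27)/(1 − 0.27) = 0.3151
logit = ln(0.3151/0.6849) = -0.7765
θ = b + logit/(a) = 1.25 + (-0.7765)/2.6000 = 0.9513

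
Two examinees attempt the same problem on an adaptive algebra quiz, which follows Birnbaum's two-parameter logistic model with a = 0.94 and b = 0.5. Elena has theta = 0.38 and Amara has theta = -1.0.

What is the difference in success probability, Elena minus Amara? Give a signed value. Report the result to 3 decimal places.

P(theta) = 1 / (1 + exp(−a(theta − b)))
P(Elena) = 0.4718  [exponent -0.1128]
P(Amara) = 0.1962  [exponent -1.4100]
Difference = 0.4718 − 0.1962 = 0.2756

0.276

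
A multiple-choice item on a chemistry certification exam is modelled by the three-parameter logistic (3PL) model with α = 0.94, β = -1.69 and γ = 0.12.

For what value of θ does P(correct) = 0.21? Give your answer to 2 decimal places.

-4.00

P(θ) = γ + (1 − γ) · 1 / (1 + exp(−α(θ − β)))
Remove guessing floor: (0.21 − 0.12)/(1 − 0.12) = 0.1023
logit = ln(0.1023/0.8977) = -2.1722
θ = β + logit/(α) = -1.69 + (-2.1722)/0.9400 = -4.0009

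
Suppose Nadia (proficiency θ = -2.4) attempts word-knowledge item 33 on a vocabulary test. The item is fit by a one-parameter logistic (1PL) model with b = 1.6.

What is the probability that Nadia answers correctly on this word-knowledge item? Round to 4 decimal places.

P(θ) = 1 / (1 + exp(−(θ − b)))
Exponent: (-2.4 − 1.6) = -4.0000
1/(1 + e^{4.0000}) = 0.0180
P = 0.0180

0.0180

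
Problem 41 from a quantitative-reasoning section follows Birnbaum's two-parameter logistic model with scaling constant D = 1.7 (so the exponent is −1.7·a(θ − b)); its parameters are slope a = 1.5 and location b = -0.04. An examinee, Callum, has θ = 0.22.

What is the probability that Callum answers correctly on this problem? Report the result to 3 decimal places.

P(θ) = 1 / (1 + exp(−D·a(θ − b)))
Exponent: 1.7 × 1.5 × (0.22 − (-0.04)) = 0.6630
1/(1 + e^{-0.6630}) = 0.6599
P = 0.6599

0.660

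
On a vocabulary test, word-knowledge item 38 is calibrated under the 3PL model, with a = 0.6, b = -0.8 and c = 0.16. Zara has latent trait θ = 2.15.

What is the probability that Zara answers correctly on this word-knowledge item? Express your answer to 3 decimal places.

P(θ) = c + (1 − c) · 1 / (1 + exp(−a(θ − b)))
Exponent: 0.6 × (2.15 − (-0.8)) = 1.7700
1/(1 + e^{-1.7700}) = 0.8545
P = 0.16 + 0.84 × 0.8545 = 0.8777

0.878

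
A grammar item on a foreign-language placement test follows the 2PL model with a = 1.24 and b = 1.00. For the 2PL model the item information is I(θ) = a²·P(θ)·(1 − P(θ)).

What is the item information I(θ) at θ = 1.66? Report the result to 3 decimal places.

0.327

P = 1/(1+e^{-0.8184}) = 0.6939
P(1−P) = 0.6939 × 0.3061 = 0.2124
I = a² × P(1−P) = 1.24² × 0.2124 = 0.32659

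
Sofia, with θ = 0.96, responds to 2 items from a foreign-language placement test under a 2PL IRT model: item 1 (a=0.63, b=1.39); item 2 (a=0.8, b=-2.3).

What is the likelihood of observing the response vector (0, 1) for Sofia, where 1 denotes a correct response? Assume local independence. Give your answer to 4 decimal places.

0.5284

P(θ) = 1 / (1 + exp(−a(θ − b)))
P_1 = 1/(1+e^{0.2709}) = 0.4327
P_2 = 1/(1+e^{-2.6080}) = 0.9314
L = (1−P_1) × P_2 = 0.5673 × 0.9314 = 0.52838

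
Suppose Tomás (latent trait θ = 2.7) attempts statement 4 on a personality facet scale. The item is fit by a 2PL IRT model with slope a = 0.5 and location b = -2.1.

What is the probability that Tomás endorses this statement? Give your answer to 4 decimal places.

P(θ) = 1 / (1 + exp(−a(θ − b)))
Exponent: 0.5 × (2.7 − (-2.1)) = 2.4000
1/(1 + e^{-2.4000}) = 0.9168

0.9168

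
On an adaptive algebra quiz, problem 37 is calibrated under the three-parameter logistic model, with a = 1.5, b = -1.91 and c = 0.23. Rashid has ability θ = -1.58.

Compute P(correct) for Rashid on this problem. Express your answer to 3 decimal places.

0.708

P(θ) = c + (1 − c) · 1 / (1 + exp(−a(θ − b)))
Exponent: 1.5 × (-1.58 − (-1.91)) = 0.4950
1/(1 + e^{-0.4950}) = 0.6213
P = 0.23 + 0.77 × 0.6213 = 0.7084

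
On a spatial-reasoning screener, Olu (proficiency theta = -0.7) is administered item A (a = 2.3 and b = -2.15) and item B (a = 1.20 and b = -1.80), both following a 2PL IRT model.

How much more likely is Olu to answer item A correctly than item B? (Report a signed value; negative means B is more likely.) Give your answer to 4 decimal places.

0.1764

P(theta) = 1 / (1 + exp(−a(theta − b)))
P_A = 0.9656
P_B = 0.7892
P_A − P_B = 0.1764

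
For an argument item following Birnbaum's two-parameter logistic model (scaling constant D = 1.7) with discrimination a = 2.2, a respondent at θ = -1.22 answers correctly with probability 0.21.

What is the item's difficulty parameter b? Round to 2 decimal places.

-0.87

P(θ) = 1 / (1 + exp(−D·a(θ − b)))
logit(0.21) = ln(0.21/0.79) = -1.3249
b = θ − logit/(1.7·a) = -1.22 − (-1.3249)/3.7400 = -0.8657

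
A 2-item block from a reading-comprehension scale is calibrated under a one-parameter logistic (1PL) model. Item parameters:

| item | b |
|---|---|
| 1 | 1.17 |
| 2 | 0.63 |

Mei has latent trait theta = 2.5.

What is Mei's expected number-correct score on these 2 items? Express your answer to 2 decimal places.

P(theta) = 1 / (1 + exp(−(theta − b)))
P_1 = 1/(1+e^{-1.3300}) = 0.7908
P_2 = 1/(1+e^{-1.8700}) = 0.8665
E[score] = 0.7908 + 0.8665 = 1.6573

1.66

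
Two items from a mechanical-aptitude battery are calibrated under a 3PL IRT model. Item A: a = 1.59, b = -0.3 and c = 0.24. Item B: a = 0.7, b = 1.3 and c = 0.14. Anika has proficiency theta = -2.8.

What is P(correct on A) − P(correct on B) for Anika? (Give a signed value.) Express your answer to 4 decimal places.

P(theta) = c + (1 − c) · 1 / (1 + exp(−a(theta − b)))
P_A = 0.2540
P_B = 0.1861
P_A − P_B = 0.0679

0.0679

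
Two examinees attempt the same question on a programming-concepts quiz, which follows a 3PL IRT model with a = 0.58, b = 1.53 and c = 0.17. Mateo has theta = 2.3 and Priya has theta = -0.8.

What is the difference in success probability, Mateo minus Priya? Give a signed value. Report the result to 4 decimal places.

P(theta) = c + (1 − c) · 1 / (1 + exp(−a(theta − b)))
P(Mateo) = 0.6762  [exponent 0.4466]
P(Priya) = 0.3407  [exponent -1.3514]
Difference = 0.6762 − 0.3407 = 0.3355

0.3355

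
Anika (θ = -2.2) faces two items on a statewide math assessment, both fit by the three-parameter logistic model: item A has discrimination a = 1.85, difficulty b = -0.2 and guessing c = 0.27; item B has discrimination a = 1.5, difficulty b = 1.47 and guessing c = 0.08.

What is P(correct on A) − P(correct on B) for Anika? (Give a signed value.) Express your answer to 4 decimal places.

0.2039

P(θ) = c + (1 − c) · 1 / (1 + exp(−a(θ − b)))
P_A = 0.2876
P_B = 0.0837
P_A − P_B = 0.2039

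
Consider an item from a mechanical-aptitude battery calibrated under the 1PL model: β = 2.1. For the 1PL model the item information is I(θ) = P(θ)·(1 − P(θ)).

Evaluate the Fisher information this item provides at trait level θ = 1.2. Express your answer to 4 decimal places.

0.2055

P = 1/(1+e^{0.9000}) = 0.2891
P(1−P) = 0.2891 × 0.7109 = 0.2055
I = P(1−P) = 0.20550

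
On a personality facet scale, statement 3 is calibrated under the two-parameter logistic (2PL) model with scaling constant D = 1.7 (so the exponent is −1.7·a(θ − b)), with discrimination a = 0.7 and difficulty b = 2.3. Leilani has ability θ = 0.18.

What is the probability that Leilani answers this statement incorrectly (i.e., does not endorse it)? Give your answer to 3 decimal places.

0.926

P(θ) = 1 / (1 + exp(−D·a(θ − b)))
Exponent: 1.7 × 0.7 × (0.18 − 2.3) = -2.5228
1/(1 + e^{2.5228}) = 0.0743
P = 0.0743
P(incorrect) = 1 − 0.0743 = 0.9257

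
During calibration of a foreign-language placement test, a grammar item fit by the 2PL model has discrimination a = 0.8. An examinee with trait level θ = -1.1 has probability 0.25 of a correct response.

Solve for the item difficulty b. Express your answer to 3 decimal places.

P(θ) = 1 / (1 + exp(−a(θ − b)))
logit(0.25) = ln(0.25/0.75) = -1.0986
b = θ − logit/(a) = -1.1 − (-1.0986)/0.8000 = 0.2733

0.273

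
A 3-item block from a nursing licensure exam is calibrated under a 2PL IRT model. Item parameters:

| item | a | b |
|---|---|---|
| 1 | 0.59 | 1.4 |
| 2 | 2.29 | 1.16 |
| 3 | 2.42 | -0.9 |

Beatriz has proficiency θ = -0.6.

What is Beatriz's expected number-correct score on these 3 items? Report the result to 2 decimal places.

0.93

P(θ) = 1 / (1 + exp(−a(θ − b)))
P_1 = 1/(1+e^{1.1800}) = 0.2351
P_2 = 1/(1+e^{4.0304}) = 0.0175
P_3 = 1/(1+e^{-0.7260}) = 0.6739
E[score] = 0.2351 + 0.0175 + 0.6739 = 0.9264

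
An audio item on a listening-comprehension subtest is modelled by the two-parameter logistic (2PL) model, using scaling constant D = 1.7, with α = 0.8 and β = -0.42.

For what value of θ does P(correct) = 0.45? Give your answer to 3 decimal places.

P(θ) = 1 / (1 + exp(−D·α(θ − β)))
logit = ln(0.4500/0.5500) = -0.2007
θ = β + logit/(1.7·α) = -0.42 + (-0.2007)/1.3600 = -0.5676

-0.568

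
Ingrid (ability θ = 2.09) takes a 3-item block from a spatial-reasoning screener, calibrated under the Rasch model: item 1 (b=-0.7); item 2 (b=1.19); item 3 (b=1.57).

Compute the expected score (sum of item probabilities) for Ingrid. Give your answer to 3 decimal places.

P(θ) = 1 / (1 + exp(−(θ − b)))
P_1 = 1/(1+e^{-2.7900}) = 0.9421
P_2 = 1/(1+e^{-0.9000}) = 0.7109
P_3 = 1/(1+e^{-0.5200}) = 0.6271
E[score] = 0.9421 + 0.7109 + 0.6271 = 2.2802

2.280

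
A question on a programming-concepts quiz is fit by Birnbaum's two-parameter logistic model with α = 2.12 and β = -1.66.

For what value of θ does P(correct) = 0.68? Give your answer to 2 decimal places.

-1.30

P(θ) = 1 / (1 + exp(−α(θ − β)))
logit = ln(0.6800/0.3200) = 0.7538
θ = β + logit/(α) = -1.66 + 0.7538/2.1200 = -1.3044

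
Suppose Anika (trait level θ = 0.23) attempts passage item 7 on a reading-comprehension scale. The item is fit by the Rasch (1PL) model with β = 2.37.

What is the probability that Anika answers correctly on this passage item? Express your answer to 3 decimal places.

P(θ) = 1 / (1 + exp(−(θ − β)))
Exponent: (0.23 − 2.37) = -2.1400
1/(1 + e^{2.1400}) = 0.1053
P = 0.1053

0.105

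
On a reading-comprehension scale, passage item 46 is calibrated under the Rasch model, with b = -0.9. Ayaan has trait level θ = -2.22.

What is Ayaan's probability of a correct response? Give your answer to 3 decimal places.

P(θ) = 1 / (1 + exp(−(θ − b)))
Exponent: (-2.22 − (-0.9)) = -1.3200
1/(1 + e^{1.3200}) = 0.2108
P = 0.2108

0.211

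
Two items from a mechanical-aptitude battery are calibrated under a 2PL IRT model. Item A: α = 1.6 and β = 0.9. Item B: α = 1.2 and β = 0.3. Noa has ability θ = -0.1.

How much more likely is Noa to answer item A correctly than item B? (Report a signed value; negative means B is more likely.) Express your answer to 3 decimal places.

P(θ) = 1 / (1 + exp(−α(θ − β)))
P_A = 0.1680
P_B = 0.3823
P_A − P_B = -0.2143

-0.214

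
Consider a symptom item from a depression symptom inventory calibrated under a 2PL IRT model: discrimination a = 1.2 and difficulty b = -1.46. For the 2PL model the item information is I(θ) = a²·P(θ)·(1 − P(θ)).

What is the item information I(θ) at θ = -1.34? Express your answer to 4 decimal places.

0.3581

P = 1/(1+e^{-0.1440}) = 0.5359
P(1−P) = 0.5359 × 0.4641 = 0.2487
I = a² × P(1−P) = 1.2² × 0.2487 = 0.35814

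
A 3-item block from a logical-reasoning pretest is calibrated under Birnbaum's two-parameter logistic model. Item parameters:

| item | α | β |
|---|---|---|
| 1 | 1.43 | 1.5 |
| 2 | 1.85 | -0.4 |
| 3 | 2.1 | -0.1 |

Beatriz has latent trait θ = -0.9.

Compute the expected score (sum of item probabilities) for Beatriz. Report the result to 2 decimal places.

P(θ) = 1 / (1 + exp(−α(θ − β)))
P_1 = 1/(1+e^{3.4320}) = 0.0313
P_2 = 1/(1+e^{0.9250}) = 0.2839
P_3 = 1/(1+e^{1.6800}) = 0.1571
E[score] = 0.0313 + 0.2839 + 0.1571 = 0.4723

0.47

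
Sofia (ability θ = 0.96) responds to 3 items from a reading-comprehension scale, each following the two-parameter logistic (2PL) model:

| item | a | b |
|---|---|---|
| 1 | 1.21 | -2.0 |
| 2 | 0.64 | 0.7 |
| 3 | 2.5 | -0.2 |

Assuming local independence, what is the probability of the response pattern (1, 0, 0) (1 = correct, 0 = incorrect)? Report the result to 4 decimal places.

P(θ) = 1 / (1 + exp(−a(θ − b)))
P_1 = 1/(1+e^{-3.5816}) = 0.9729
P_2 = 1/(1+e^{-0.1664}) = 0.5415
P_3 = 1/(1+e^{-2.9000}) = 0.9478
L = P_1 × (1−P_2) × (1−P_3) = 0.9729 × 0.4585 × 0.0522 = 0.02326

0.0233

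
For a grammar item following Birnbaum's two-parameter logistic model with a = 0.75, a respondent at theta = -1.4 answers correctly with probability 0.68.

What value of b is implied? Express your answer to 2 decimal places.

-2.41

P(theta) = 1 / (1 + exp(−a(theta − b)))
logit(0.68) = ln(0.68/0.32) = 0.7538
b = theta − logit/(a) = -1.4 − 0.7538/0.7500 = -2.4050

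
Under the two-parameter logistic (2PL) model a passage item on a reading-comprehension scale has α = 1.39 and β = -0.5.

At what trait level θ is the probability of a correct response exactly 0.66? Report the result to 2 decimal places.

P(θ) = 1 / (1 + exp(−α(θ − β)))
logit = ln(0.6600/0.3400) = 0.6633
θ = β + logit/(α) = -0.5 + 0.6633/1.3900 = -0.0228

-0.02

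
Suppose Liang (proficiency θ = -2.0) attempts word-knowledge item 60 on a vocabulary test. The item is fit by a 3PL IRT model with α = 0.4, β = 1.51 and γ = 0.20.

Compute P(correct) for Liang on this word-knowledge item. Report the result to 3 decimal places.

0.358

P(θ) = γ + (1 − γ) · 1 / (1 + exp(−α(θ − β)))
Exponent: 0.4 × (-2.0 − 1.51) = -1.4040
1/(1 + e^{1.4040}) = 0.1972
P = 0.20 + 0.80 × 0.1972 = 0.3577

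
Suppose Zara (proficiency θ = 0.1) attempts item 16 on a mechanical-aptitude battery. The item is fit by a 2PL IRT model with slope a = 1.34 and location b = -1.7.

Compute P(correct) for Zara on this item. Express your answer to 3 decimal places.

P(θ) = 1 / (1 + exp(−a(θ − b)))
Exponent: 1.34 × (0.1 − (-1.7)) = 2.4120
1/(1 + e^{-2.4120}) = 0.9177

0.918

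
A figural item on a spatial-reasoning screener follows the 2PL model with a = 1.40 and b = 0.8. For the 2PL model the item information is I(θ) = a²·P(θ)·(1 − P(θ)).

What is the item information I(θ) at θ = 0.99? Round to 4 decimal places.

0.4814

P = 1/(1+e^{-0.2660}) = 0.5661
P(1−P) = 0.5661 × 0.4339 = 0.2456
I = a² × P(1−P) = 1.40² × 0.2456 = 0.48143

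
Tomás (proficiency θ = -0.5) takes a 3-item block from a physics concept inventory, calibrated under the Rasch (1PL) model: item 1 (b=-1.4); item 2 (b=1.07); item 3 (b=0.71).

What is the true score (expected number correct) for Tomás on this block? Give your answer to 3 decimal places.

1.113

P(θ) = 1 / (1 + exp(−(θ − b)))
P_1 = 1/(1+e^{-0.9000}) = 0.7109
P_2 = 1/(1+e^{1.5700}) = 0.1722
P_3 = 1/(1+e^{1.2100}) = 0.2297
E[score] = 0.7109 + 0.1722 + 0.2297 = 1.1129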